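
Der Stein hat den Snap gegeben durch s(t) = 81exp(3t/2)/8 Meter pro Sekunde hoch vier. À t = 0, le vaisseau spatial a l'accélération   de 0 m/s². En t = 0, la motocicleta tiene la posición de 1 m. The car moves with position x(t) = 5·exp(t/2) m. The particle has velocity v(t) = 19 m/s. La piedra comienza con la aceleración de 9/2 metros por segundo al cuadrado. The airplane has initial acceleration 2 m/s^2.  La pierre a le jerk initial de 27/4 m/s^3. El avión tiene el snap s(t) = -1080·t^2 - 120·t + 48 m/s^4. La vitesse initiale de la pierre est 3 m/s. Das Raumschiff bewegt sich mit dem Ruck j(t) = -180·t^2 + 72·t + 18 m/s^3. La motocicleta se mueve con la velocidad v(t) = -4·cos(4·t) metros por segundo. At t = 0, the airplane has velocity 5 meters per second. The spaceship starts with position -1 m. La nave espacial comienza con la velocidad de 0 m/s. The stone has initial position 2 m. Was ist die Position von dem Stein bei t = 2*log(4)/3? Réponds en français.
Pour résoudre ceci, nous devons prendre 4 intégrales de notre équation du snap s(t) = 81·exp(3·t/2)/8. En prenant ∫s(t)dt et en appliquant j(0) = 27/4, nous trouvons j(t) = 27·exp(3·t/2)/4. En intégrant le jerk et en utilisant la condition initiale a(0) = 9/2, nous obtenons a(t) = 9·exp(3·t/2)/2. En intégrant l'accélération et en utilisant la condition initiale v(0) = 3, nous obtenons v(t) = 3·exp(3·t/2). En intégrant la vitesse et en utilisant la condition initiale x(0) = 2, nous obtenons x(t) = 2·exp(3·t/2). En utilisant x(t) = 2·exp(3·t/2) et en substituant t = 2*log(4)/3, nous trouvons x = 8.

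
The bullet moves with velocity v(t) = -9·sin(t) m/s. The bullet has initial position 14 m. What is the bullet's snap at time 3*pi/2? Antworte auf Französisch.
Nous devons dériver notre équation de la vitesse v(t) = -9·sin(t) 3 fois. La dérivée de la vitesse donne l'accélération: a(t) = -9·cos(t). La dérivée de l'accélération donne le jerk: j(t) = 9·sin(t). En prenant d/dt de j(t), nous trouvons s(t) = 9·cos(t). Nous avons le snap s(t) = 9·cos(t). En substituant t = 3*pi/2: s(3*pi/2) = 0.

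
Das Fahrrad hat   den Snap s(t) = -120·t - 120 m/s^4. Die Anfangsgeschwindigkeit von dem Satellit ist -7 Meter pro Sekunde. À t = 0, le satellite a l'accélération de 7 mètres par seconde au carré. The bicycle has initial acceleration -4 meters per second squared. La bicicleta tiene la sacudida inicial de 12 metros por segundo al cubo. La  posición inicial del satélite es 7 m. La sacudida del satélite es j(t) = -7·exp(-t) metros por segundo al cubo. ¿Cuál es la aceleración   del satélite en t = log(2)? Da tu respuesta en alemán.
Wir müssen das Integral unserer Gleichung für den Ruck j(t) = -7·exp(-t) 1-mal finden. Mit ∫j(t)dt und Anwendung von a(0) = 7, finden wir a(t) = 7·exp(-t). Mit a(t) = 7·exp(-t) und Einsetzen von t = log(2), finden wir a = 7/2.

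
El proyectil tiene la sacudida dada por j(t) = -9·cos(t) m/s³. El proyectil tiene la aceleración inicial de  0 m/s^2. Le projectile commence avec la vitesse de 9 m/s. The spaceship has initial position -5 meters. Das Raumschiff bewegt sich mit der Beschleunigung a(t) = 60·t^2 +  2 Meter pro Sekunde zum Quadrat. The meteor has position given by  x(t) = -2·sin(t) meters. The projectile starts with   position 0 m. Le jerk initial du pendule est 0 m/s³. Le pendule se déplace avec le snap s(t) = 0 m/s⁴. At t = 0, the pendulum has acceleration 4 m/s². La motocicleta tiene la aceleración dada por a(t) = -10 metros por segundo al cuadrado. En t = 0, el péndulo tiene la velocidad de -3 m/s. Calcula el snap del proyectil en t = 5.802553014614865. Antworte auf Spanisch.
Para resolver esto, necesitamos tomar 1 derivada de nuestra ecuación de la sacudida j(t) = -9·cos(t). Derivando la sacudida, obtenemos el snap: s(t) = 9·sin(t). Tenemos el snap s(t) = 9·sin(t). Sustituyendo t = 5.802553014614865: s(5.802553014614865) = -4.16105931141440.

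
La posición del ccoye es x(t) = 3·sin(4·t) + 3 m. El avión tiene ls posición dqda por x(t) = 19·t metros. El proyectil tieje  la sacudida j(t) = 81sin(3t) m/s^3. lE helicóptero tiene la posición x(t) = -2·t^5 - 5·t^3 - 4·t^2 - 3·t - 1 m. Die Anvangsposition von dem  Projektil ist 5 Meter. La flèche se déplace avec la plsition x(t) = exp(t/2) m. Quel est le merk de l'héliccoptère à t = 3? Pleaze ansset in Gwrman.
Wir müssen unsere Gleichung für die Position x(t) = -2·t^5 - 5·t^3 - 4·t^2 - 3·t - 1 3-mal ableiten. Durch Ableiten von der Position erhalten wir die Geschwindigkeit: v(t) = -10·t^4 - 15·t^2 - 8·t - 3. Mit d/dt von v(t) finden wir a(t) = -40·t^3 - 30·t - 8. Durch Ableiten von der Beschleunigung erhalten wir den Ruck: j(t) = -120·t^2 - 30. Wir haben den Ruck j(t) = -120·t^2 - 30. Durch Einsetzen von t = 3: j(3) = -1110.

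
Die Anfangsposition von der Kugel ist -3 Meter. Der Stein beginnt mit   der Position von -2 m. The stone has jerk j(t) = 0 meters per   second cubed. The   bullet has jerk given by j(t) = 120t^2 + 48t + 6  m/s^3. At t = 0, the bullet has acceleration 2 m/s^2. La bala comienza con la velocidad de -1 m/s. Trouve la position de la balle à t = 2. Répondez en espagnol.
Necesitamos integrar nuestra ecuación de la sacudida j(t) = 120·t^2 + 48·t + 6 3 veces. Tomando ∫j(t)dt y aplicando a(0) = 2, encontramos a(t) = 40·t^3 + 24·t^2 + 6·t + 2. La antiderivada de la aceleración es la velocidad. Usando v(0) = -1, obtenemos v(t) = 10·t^4 + 8·t^3 + 3·t^2 + 2·t - 1. Integrando la velocidad y usando la condición inicial x(0) = -3, obtenemos x(t) = 2·t^5 + 2·t^4 + t^3 + t^2 - t - 3. Usando x(t) = 2·t^5 + 2·t^4 + t^3 + t^2 - t - 3 y sustituyendo t = 2, encontramos x = 103.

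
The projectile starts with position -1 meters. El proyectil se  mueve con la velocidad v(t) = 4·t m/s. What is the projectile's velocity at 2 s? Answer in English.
We have velocity v(t) = 4·t. Substituting t = 2: v(2) = 8.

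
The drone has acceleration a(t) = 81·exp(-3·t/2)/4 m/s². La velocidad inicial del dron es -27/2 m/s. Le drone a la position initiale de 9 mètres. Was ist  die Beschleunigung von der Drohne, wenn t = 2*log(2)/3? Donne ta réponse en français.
Nous avons l'accélération a(t) = 81·exp(-3·t/2)/4. En substituant t = 2*log(2)/3: a(2*log(2)/3) = 81/8.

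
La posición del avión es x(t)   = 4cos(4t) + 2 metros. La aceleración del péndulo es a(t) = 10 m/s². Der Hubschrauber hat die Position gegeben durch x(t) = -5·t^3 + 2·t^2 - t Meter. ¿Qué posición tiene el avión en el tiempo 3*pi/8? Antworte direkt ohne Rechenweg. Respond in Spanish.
En t = 3*pi/8, x = 2.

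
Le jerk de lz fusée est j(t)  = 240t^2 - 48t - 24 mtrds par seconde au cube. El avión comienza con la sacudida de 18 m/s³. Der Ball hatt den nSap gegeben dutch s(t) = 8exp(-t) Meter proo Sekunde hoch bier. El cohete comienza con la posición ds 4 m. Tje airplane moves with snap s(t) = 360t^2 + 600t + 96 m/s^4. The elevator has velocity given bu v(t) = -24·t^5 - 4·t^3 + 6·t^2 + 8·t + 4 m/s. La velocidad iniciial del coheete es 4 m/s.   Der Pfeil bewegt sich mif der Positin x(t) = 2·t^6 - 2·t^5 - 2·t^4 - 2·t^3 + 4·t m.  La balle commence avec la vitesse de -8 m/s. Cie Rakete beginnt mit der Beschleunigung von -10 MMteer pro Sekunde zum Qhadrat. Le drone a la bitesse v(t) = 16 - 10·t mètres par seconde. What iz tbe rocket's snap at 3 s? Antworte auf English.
We must differentiate our jerk equation j(t) = 240·t^2 - 48·t - 24 1 time. Differentiating jerk, we get snap: s(t) = 480·t - 48. Using s(t) = 480·t - 48 and substituting t = 3, we find s = 1392.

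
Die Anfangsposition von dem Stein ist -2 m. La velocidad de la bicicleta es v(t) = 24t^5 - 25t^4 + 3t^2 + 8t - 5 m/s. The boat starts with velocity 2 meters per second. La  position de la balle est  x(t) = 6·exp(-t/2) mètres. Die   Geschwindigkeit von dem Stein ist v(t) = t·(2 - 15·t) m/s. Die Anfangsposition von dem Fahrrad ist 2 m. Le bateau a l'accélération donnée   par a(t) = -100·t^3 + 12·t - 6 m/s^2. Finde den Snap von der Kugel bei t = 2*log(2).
Wir müssen unsere Gleichung für die Position x(t) = 6·exp(-t/2) 4-mal ableiten. Durch Ableiten von der Position erhalten wir die Geschwindigkeit: v(t) = -3·exp(-t/2). Mit d/dt von v(t) finden wir a(t) = 3·exp(-t/2)/2. Die Ableitung von der Beschleunigung ergibt den Ruck: j(t) = -3·exp(-t/2)/4. Die Ableitung von dem Ruck ergibt den Snap: s(t) = 3·exp(-t/2)/8. Mit s(t) = 3·exp(-t/2)/8 und Einsetzen von t = 2*log(2), finden wir s = 3/16.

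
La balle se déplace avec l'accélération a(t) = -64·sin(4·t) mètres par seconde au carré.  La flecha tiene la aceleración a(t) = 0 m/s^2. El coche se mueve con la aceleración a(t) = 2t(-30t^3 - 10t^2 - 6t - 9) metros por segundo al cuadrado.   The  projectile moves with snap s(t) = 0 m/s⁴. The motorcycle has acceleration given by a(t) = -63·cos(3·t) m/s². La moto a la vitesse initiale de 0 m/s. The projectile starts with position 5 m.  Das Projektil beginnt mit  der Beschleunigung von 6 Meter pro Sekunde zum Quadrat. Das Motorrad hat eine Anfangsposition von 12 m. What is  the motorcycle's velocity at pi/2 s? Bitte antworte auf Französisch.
Nous devons trouver l'intégrale de notre équation de l'accélération a(t) = -63·cos(3·t) 1 fois. En prenant ∫a(t)dt et en appliquant v(0) = 0, nous trouvons v(t) = -21·sin(3·t). De l'équation de la vitesse v(t) = -21·sin(3·t), nous substituons t = pi/2 pour obtenir v = 21.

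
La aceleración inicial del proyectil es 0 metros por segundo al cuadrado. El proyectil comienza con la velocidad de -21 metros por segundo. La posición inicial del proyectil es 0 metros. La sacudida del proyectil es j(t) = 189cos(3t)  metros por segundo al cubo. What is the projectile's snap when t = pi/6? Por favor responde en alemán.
Wir müssen unsere Gleichung für den Ruck j(t) = 189·cos(3·t) 1-mal ableiten. Mit d/dt von j(t) finden wir s(t) = -567·sin(3·t). Mit s(t) = -567·sin(3·t) und Einsetzen von t = pi/6, finden wir s = -567.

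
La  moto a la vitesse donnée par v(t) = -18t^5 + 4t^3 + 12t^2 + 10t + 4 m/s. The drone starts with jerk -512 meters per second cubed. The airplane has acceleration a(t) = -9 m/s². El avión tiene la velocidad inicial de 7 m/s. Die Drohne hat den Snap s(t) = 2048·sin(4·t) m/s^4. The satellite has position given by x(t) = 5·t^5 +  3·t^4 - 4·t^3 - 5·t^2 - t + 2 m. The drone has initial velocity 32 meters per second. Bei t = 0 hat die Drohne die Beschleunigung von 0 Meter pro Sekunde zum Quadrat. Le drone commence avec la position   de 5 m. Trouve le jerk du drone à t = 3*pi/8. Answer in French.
Nous devons intégrer notre équation du snap s(t) = 2048·sin(4·t) 1 fois. En intégrant le snap et en utilisant la condition initiale j(0) = -512, nous obtenons j(t) = -512·cos(4·t). Nous avons le jerk j(t) = -512·cos(4·t). En substituant t = 3*pi/8: j(3*pi/8) = 0.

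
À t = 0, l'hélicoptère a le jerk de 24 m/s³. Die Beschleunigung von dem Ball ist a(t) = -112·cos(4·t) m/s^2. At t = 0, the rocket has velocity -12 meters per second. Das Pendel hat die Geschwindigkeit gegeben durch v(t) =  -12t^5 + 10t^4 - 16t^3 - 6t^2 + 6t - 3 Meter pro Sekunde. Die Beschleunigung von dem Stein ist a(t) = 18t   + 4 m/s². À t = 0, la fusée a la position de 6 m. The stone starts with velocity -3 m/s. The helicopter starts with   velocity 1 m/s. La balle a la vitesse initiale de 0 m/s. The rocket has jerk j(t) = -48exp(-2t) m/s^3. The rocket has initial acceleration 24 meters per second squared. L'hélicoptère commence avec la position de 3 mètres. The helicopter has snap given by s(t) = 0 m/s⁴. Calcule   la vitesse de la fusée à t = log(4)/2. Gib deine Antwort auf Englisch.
We need to integrate our jerk equation j(t) = -48·exp(-2·t) 2 times. Integrating jerk and using the initial condition a(0) = 24, we get a(t) = 24·exp(-2·t). The integral of acceleration is velocity. Using v(0) = -12, we get v(t) = -12·exp(-2·t). We have velocity v(t) = -12·exp(-2·t). Substituting t = log(4)/2: v(log(4)/2) = -3.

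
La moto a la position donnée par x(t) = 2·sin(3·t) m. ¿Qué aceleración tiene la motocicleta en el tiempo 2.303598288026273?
Debemos derivar nuestra ecuación de la posición x(t) = 2·sin(3·t) 2 veces. Derivando la posición, obtenemos la velocidad: v(t) = 6·cos(3·t). Tomando d/dt de v(t), encontramos a(t) = -18·sin(3·t). Usando a(t) = -18·sin(3·t) y sustituyendo t = 2.303598288026273, encontramos a = -10.5698075894871.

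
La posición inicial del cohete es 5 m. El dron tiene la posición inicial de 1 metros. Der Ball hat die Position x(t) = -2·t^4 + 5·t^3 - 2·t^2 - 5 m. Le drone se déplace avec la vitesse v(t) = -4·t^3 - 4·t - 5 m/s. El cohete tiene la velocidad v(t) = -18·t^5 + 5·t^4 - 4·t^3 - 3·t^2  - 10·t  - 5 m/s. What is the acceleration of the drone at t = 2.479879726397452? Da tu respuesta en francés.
Nous devons dériver notre équation de la vitesse v(t) = -4·t^3 - 4·t - 5 1 fois. En dérivant la vitesse, nous obtenons l'accélération: a(t) = -12·t^2 - 4. Nous avons l'accélération a(t) = -12·t^2 - 4. En substituant t = 2.479879726397452: a(2.479879726397452) = -77.7976414887652.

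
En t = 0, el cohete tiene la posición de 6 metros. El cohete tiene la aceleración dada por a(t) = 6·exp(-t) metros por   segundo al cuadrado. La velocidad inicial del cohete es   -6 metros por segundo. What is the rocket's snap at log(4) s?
We must differentiate our acceleration equation a(t) = 6·exp(-t) 2 times. Taking d/dt of a(t), we find j(t) = -6·exp(-t). Differentiating jerk, we get snap: s(t) = 6·exp(-t). Using s(t) = 6·exp(-t) and substituting t = log(4), we find s = 3/2.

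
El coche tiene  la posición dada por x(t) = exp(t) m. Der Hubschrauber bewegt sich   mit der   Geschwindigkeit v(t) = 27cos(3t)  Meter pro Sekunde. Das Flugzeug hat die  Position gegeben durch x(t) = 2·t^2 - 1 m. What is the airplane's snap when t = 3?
We must differentiate our position equation x(t) = 2·t^2 - 1 4 times. The derivative of position gives velocity: v(t) = 4·t. Taking d/dt of v(t), we find a(t) = 4. Differentiating acceleration, we get jerk: j(t) = 0. Differentiating jerk, we get snap: s(t) = 0. From the given snap equation s(t) = 0, we substitute t = 3 to get s = 0.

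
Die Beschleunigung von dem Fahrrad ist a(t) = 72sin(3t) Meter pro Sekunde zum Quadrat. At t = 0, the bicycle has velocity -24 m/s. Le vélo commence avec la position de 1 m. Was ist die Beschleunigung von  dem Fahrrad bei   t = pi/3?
Wir haben die Beschleunigung a(t) = 72·sin(3·t). Durch Einsetzen von t = pi/3: a(pi/3) = 0.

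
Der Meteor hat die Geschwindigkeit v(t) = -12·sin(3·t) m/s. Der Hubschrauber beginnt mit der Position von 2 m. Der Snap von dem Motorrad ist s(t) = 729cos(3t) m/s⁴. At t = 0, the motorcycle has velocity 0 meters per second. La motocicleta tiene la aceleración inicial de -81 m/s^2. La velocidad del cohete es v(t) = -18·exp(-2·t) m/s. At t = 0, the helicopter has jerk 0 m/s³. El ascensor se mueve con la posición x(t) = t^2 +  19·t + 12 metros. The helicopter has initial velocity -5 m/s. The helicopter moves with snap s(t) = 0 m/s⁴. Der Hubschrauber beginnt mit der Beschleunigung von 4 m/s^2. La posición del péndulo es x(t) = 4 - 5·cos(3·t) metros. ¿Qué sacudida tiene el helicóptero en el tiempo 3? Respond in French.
Nous devons trouver la primitive de notre équation du snap s(t) = 0 1 fois. En prenant ∫s(t)dt et en appliquant j(0) = 0, nous trouvons j(t) = 0. En utilisant j(t) = 0 et en substituant t = 3, nous trouvons j = 0.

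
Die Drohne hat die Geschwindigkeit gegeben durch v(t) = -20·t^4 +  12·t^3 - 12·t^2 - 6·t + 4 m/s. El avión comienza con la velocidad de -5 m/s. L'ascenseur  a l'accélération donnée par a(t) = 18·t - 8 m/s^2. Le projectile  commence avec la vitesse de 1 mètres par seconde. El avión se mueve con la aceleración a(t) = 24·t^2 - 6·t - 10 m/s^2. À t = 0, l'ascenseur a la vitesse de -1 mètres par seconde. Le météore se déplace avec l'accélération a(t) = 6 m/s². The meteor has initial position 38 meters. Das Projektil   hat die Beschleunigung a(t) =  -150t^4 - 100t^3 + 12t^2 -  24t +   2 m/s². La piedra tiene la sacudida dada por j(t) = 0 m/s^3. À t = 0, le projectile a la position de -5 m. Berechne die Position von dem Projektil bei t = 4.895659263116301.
Um dies zu lösen, müssen wir 2 Stammfunktionen unserer Gleichung für die Beschleunigung a(t) = -150·t^4 - 100·t^3 + 12·t^2 - 24·t + 2 finden. Mit ∫a(t)dt und Anwendung von v(0) = 1, finden wir v(t) = -30·t^5 - 25·t^4 + 4·t^3 - 12·t^2 + 2·t + 1. Das Integral von der Geschwindigkeit ist die Position. Mit x(0) = -5 erhalten wir x(t) = -5·t^6 - 5·t^5 + t^4 - 4·t^3 + t^2 + t - 5. Aus der Gleichung für die Position x(t) = -5·t^6 - 5·t^5 + t^4 - 4·t^3 + t^2 + t - 5, setzen wir t = 4.895659263116301 ein und erhalten x = -82771.7621908675.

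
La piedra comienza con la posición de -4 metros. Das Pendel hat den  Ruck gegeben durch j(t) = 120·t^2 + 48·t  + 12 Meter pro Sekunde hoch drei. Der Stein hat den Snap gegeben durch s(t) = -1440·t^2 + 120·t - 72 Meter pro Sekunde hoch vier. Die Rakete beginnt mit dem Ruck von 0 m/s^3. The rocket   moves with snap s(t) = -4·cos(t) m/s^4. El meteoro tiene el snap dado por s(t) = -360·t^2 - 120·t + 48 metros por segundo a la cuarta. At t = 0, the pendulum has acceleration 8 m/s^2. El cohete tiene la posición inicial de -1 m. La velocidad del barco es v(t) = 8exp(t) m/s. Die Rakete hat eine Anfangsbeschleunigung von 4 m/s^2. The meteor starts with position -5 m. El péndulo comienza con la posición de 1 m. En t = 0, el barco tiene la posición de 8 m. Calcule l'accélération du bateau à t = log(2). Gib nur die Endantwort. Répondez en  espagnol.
La respuesta es 16.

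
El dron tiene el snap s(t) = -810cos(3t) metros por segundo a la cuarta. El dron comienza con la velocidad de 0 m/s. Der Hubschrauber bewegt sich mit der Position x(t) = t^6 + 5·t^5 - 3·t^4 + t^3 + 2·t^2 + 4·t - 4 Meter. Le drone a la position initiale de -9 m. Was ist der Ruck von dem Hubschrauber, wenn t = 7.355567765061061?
Um dies zu lösen, müssen wir 3 Ableitungen unserer Gleichung für die Position x(t) = t^6 + 5·t^5 - 3·t^4 + t^3 + 2·t^2 + 4·t - 4 nehmen. Durch Ableiten von der Position erhalten wir die Geschwindigkeit: v(t) = 6·t^5 + 25·t^4 - 12·t^3 + 3·t^2 + 4·t + 4. Mit d/dt von v(t) finden wir a(t) = 30·t^4 + 100·t^3 - 36·t^2 + 6·t + 4. Durch Ableiten von der Beschleunigung erhalten wir den Ruck: j(t) = 120·t^3 + 300·t^2 - 72·t + 6. Mit j(t) = 120·t^3 + 300·t^2 - 72·t + 6 und Einsetzen von t = 7.355567765061061, finden wir j = 63463.9217632539.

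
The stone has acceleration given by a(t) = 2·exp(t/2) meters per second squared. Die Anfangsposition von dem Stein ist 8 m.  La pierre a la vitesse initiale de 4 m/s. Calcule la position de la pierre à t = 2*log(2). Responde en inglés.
Starting from acceleration a(t) = 2·exp(t/2), we take 2 antiderivatives. Integrating acceleration and using the initial condition v(0) = 4, we get v(t) = 4·exp(t/2). The antiderivative of velocity is position. Using x(0) = 8, we get x(t) = 8·exp(t/2). Using x(t) = 8·exp(t/2) and substituting t = 2*log(2), we find x = 16.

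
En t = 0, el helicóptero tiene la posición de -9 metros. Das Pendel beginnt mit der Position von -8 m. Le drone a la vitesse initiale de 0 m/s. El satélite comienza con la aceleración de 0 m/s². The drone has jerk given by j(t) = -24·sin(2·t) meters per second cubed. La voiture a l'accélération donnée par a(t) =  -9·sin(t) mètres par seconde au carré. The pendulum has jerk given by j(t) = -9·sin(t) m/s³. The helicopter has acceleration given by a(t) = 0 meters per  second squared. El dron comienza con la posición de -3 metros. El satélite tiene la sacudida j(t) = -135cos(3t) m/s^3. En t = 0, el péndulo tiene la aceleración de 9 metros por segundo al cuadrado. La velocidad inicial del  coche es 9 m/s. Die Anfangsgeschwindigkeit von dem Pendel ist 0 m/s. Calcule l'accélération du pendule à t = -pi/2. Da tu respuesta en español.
Debemos encontrar la antiderivada de nuestra ecuación de la sacudida j(t) = -9·sin(t) 1 vez. La integral de la sacudida es la aceleración. Usando a(0) = 9, obtenemos a(t) = 9·cos(t). Usando a(t) = 9·cos(t) y sustituyendo t = -pi/2, encontramos a = 0.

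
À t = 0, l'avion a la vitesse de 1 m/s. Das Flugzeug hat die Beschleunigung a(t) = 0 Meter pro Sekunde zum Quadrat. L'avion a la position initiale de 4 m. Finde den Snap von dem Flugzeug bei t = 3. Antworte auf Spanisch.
Partiendo de la aceleración a(t) = 0, tomamos 2 derivadas. Tomando d/dt de a(t), encontramos j(t) = 0. La derivada de la sacudida da el snap: s(t) = 0. Usando s(t) = 0 y sustituyendo t = 3, encontramos s = 0.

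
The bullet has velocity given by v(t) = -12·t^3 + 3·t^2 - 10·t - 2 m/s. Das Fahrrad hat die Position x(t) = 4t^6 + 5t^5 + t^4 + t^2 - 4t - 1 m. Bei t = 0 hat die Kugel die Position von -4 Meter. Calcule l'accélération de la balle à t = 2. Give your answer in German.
Um dies zu lösen, müssen wir 1 Ableitung unserer Gleichung für die Geschwindigkeit v(t) = -12·t^3 + 3·t^2 - 10·t - 2 nehmen. Mit d/dt von v(t) finden wir a(t) = -36·t^2 + 6·t - 10. Aus der Gleichung für die Beschleunigung a(t) = -36·t^2 + 6·t - 10, setzen wir t = 2 ein und erhalten a = -142.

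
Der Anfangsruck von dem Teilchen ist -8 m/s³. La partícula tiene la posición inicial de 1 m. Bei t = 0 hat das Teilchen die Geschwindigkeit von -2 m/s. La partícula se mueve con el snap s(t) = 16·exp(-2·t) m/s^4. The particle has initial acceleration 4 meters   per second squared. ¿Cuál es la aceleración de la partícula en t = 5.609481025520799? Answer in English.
To solve this, we need to take 2 integrals of our snap equation s(t) = 16·exp(-2·t). The antiderivative of snap, with j(0) = -8, gives jerk: j(t) = -8·exp(-2·t). Finding the integral of j(t) and using a(0) = 4: a(t) = 4·exp(-2·t). We have acceleration a(t) = 4·exp(-2·t). Substituting t = 5.609481025520799: a(5.609481025520799) = 0.0000536693925585325.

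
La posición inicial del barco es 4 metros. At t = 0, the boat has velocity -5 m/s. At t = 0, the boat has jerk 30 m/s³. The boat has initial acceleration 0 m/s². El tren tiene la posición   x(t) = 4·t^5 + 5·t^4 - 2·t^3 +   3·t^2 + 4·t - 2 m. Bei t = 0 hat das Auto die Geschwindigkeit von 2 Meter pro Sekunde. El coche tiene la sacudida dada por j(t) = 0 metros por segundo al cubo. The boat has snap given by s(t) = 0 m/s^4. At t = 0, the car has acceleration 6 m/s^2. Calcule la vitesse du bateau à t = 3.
En partant du snap s(t) = 0, nous prenons 3 primitives. En prenant ∫s(t)dt et en appliquant j(0) = 30, nous trouvons j(t) = 30. En prenant ∫j(t)dt et en appliquant a(0) = 0, nous trouvons a(t) = 30·t. L'intégrale de l'accélération est la vitesse. En utilisant v(0) = -5, nous obtenons v(t) = 15·t^2 - 5. De l'équation de la vitesse v(t) = 15·t^2 - 5, nous substituons t = 3 pour obtenir v = 130.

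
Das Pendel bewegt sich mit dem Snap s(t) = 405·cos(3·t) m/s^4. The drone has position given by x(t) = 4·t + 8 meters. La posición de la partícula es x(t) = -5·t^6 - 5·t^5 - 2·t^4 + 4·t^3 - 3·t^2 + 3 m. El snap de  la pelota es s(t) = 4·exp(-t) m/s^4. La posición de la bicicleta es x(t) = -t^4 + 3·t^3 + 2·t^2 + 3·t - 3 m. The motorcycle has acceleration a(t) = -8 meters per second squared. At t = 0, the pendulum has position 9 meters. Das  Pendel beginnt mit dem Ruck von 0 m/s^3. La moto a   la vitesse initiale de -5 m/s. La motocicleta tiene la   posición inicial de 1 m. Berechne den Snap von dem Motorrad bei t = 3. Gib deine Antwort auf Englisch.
To solve this, we need to take 2 derivatives of our acceleration equation a(t) = -8. The derivative of acceleration gives jerk: j(t) = 0. Differentiating jerk, we get snap: s(t) = 0. Using s(t) = 0 and substituting t = 3, we find s = 0.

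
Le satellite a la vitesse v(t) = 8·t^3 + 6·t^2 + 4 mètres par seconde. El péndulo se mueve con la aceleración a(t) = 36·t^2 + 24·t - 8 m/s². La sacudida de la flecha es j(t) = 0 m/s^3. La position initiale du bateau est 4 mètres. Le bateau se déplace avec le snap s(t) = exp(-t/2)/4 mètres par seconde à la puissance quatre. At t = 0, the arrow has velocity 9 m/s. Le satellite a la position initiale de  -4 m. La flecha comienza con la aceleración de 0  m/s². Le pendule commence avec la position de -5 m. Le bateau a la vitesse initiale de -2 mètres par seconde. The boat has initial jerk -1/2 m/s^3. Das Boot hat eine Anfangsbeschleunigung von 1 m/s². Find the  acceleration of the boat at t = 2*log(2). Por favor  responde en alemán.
Ausgehend von dem Snap s(t) = exp(-t/2)/4, nehmen wir 2 Stammfunktionen. Durch Integration von dem Snap und Verwendung der Anfangsbedingung j(0) = -1/2, erhalten wir j(t) = -exp(-t/2)/2. Mit ∫j(t)dt und Anwendung von a(0) = 1, finden wir a(t) = exp(-t/2). Aus der Gleichung für die Beschleunigung a(t) = exp(-t/2), setzen wir t = 2*log(2) ein und erhalten a = 1/2.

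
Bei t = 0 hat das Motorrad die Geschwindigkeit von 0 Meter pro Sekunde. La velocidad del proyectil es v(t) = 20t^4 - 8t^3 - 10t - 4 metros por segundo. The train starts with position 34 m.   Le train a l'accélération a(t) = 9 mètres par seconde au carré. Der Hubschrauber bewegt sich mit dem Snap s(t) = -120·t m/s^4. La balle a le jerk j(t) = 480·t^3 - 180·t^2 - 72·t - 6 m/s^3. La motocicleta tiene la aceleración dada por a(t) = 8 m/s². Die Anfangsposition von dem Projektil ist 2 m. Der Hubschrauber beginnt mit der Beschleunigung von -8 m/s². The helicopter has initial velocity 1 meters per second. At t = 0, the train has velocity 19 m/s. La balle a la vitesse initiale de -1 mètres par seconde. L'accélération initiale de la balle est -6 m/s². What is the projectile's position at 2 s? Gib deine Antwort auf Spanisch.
Partiendo de la velocidad v(t) = 20·t^4 - 8·t^3 - 10·t - 4, tomamos 1 integral. Integrando la velocidad y usando la condición inicial x(0) = 2, obtenemos x(t) = 4·t^5 - 2·t^4 - 5·t^2 - 4·t + 2. De la ecuación de la posición x(t) = 4·t^5 - 2·t^4 - 5·t^2 - 4·t + 2, sustituimos t = 2 para obtener x = 70.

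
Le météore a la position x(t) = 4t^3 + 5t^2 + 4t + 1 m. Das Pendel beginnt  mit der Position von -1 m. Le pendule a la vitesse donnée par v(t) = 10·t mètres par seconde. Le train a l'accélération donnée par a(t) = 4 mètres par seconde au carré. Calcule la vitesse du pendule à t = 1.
En utilisant v(t) = 10·t et en substituant t = 1, nous trouvons v = 10.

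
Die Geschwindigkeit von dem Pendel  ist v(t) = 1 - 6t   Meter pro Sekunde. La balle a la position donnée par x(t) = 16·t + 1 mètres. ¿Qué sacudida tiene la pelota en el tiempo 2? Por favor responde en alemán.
Wir müssen unsere Gleichung für die Position x(t) = 16·t + 1 3-mal ableiten. Durch Ableiten von der Position erhalten wir die Geschwindigkeit: v(t) = 16. Die Ableitung von der Geschwindigkeit ergibt die Beschleunigung: a(t) = 0. Durch Ableiten von der Beschleunigung erhalten wir den Ruck: j(t) = 0. Wir haben den Ruck j(t) = 0. Durch Einsetzen von t = 2: j(2) = 0.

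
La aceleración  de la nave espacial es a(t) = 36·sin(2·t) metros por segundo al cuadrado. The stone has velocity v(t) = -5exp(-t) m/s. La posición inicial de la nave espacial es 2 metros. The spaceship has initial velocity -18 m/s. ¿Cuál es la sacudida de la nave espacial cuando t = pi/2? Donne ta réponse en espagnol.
Debemos derivar nuestra ecuación de la aceleración a(t) = 36·sin(2·t) 1 vez. Tomando d/dt de a(t), encontramos j(t) = 72·cos(2·t). Usando j(t) = 72·cos(2·t) y sustituyendo t = pi/2, encontramos j = -72.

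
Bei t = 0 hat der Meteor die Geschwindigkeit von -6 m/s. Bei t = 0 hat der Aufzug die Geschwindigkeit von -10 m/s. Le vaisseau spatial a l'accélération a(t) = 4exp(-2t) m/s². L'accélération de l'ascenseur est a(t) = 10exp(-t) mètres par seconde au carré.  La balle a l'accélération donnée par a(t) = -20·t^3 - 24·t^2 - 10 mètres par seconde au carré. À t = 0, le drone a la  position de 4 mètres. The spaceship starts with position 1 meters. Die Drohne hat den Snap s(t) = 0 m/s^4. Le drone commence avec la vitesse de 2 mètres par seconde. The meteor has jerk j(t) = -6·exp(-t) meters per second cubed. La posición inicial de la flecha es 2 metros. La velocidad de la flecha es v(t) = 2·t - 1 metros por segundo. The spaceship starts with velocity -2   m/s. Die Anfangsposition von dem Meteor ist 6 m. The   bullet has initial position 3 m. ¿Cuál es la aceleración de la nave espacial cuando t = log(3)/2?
Tenemos la aceleración a(t) = 4·exp(-2·t). Sustituyendo t = log(3)/2: a(log(3)/2) = 4/3.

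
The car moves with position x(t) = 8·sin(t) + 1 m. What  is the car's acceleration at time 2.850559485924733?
We must differentiate our position equation x(t) = 8·sin(t) + 1 2 times. Taking d/dt of x(t), we find v(t) = 8·cos(t). Differentiating velocity, we get acceleration: a(t) = -8·sin(t). Using a(t) = -8·sin(t) and substituting t = 2.850559485924733, we find a = -2.29553679118698.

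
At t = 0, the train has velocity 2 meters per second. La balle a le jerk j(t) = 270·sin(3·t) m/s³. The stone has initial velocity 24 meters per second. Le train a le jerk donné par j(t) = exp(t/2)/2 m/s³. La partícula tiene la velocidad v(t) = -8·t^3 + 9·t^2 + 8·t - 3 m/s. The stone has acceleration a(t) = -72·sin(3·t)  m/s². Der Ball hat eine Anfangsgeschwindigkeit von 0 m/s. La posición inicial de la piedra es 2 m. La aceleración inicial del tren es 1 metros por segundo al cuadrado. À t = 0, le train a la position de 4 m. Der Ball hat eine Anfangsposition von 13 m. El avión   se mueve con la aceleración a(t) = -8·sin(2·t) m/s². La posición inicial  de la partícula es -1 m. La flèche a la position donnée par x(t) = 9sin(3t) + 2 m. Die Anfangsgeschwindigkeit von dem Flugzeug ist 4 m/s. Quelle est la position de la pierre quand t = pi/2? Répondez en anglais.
To find the answer, we compute 2 antiderivatives of a(t) = -72·sin(3·t). Taking ∫a(t)dt and applying v(0) = 24, we find v(t) = 24·cos(3·t). The integral of velocity, with x(0) = 2, gives position: x(t) = 8·sin(3·t) + 2. Using x(t) = 8·sin(3·t) + 2 and substituting t = pi/2, we find x = -6.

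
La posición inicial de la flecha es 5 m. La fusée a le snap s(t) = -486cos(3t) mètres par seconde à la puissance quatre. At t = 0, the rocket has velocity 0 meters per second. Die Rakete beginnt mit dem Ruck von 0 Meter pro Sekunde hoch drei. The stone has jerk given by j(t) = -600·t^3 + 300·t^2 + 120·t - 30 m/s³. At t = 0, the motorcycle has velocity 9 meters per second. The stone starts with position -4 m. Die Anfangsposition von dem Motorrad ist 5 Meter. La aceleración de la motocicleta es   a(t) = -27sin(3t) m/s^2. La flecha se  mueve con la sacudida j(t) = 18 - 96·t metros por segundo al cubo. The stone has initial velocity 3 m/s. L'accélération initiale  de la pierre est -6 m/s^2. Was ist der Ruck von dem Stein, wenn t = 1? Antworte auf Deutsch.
Mit j(t) = -600·t^3 + 300·t^2 + 120·t - 30 und Einsetzen von t = 1, finden wir j = -210.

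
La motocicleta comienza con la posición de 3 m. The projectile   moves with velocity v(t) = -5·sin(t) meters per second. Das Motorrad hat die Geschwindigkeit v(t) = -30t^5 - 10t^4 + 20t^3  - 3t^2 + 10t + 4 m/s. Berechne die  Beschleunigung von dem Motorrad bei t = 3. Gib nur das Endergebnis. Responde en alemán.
Die Beschleunigung bei t = 3 ist a = -12698.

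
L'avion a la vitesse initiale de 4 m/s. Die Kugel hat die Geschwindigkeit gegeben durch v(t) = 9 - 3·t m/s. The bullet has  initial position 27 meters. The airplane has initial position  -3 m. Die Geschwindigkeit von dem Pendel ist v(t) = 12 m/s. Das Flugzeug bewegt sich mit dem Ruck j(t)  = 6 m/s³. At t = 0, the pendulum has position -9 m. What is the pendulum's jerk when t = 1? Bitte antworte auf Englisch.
Starting from velocity v(t) = 12, we take 2 derivatives. Taking d/dt of v(t), we find a(t) = 0. Differentiating acceleration, we get jerk: j(t) = 0. From the given jerk equation j(t) = 0, we substitute t = 1 to get j = 0.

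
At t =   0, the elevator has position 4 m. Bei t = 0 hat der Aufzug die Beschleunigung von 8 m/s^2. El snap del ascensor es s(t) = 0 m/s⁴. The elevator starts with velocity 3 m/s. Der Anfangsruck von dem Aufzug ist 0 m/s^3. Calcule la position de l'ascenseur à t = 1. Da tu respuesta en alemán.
Wir müssen die Stammfunktion unserer Gleichung für den Snap s(t) = 0 4-mal finden. Die Stammfunktion von dem Snap ist der Ruck. Mit j(0) = 0 erhalten wir j(t) = 0. Mit ∫j(t)dt und Anwendung von a(0) = 8, finden wir a(t) = 8. Mit ∫a(t)dt und Anwendung von v(0) = 3, finden wir v(t) = 8·t + 3. Die Stammfunktion von der Geschwindigkeit, mit x(0) = 4, ergibt die Position: x(t) = 4·t^2 + 3·t + 4. Wir haben die Position x(t) = 4·t^2 + 3·t + 4. Durch Einsetzen von t = 1: x(1) = 11.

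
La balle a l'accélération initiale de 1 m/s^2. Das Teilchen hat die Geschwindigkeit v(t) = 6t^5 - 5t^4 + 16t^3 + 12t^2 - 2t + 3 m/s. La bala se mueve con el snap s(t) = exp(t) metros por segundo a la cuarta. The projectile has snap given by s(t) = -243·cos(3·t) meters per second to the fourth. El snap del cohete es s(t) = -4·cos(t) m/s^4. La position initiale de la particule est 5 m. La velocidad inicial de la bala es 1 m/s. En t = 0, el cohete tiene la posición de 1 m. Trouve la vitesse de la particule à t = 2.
Nous avons la vitesse v(t) = 6·t^5 - 5·t^4 + 16·t^3 + 12·t^2 - 2·t + 3. En substituant t = 2: v(2) = 287.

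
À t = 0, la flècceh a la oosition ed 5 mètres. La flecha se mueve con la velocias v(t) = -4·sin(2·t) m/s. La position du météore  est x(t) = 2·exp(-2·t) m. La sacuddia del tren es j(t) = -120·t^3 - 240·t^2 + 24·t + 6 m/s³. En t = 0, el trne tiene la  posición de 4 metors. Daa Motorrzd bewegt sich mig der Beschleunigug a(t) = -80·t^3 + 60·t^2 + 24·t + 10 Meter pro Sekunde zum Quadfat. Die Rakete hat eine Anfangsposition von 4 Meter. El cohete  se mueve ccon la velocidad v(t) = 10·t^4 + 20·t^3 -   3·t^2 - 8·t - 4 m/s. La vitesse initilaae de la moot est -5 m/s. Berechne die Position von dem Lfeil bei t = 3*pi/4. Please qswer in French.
Nous devons intégrer notre équation de la vitesse v(t) = -4·sin(2·t) 1 fois. En intégrant la vitesse et en utilisant la condition initiale x(0) = 5, nous obtenons x(t) = 2·cos(2·t) + 3. En utilisant x(t) = 2·cos(2·t) + 3 et en substituant t = 3*pi/4, nous trouvons x = 3.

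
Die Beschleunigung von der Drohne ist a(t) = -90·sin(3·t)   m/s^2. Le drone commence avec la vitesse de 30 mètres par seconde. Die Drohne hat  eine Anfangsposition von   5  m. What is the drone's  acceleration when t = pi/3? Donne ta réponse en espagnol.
De la ecuación de la aceleración a(t) = -90·sin(3·t), sustituimos t = pi/3 para obtener a = 0.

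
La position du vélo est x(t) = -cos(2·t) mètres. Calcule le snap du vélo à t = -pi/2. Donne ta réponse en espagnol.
Debemos derivar nuestra ecuación de la posición x(t) = -cos(2·t) 4 veces. Derivando la posición, obtenemos la velocidad: v(t) = 2·sin(2·t). Tomando d/dt de v(t), encontramos a(t) = 4·cos(2·t). Tomando d/dt de a(t), encontramos j(t) = -8·sin(2·t). Tomando d/dt de j(t), encontramos s(t) = -16·cos(2·t). Tenemos el snap s(t) = -16·cos(2·t). Sustituyendo t = -pi/2: s(-pi/2) = 16.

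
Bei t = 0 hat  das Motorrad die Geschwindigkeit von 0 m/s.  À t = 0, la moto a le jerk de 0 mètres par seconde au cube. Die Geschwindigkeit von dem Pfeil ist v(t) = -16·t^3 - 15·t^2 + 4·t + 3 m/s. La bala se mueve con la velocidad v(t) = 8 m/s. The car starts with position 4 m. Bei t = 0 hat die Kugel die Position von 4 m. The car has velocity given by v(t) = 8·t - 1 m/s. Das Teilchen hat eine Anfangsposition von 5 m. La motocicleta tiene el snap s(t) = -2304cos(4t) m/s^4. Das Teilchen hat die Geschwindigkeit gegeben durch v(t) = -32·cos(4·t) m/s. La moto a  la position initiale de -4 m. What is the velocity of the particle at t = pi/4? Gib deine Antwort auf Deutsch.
Mit v(t) = -32·cos(4·t) und Einsetzen von t = pi/4, finden wir v = 32.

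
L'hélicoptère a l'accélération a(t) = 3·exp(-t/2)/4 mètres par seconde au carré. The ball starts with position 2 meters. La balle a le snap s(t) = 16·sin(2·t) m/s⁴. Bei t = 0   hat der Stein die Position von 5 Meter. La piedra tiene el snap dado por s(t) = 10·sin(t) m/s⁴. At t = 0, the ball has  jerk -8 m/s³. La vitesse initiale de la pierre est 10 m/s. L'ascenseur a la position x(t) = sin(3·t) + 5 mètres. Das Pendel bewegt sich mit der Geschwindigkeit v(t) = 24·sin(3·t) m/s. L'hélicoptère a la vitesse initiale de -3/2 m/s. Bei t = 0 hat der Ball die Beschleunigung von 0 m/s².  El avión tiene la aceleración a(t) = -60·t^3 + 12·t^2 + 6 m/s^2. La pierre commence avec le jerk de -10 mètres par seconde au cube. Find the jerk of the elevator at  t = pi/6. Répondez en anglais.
Starting from position x(t) = sin(3·t) + 5, we take 3 derivatives. Taking d/dt of x(t), we find v(t) = 3·cos(3·t). The derivative of velocity gives acceleration: a(t) = -9·sin(3·t). Differentiating acceleration, we get jerk: j(t) = -27·cos(3·t). Using j(t) = -27·cos(3·t) and substituting t = pi/6, we find j = 0.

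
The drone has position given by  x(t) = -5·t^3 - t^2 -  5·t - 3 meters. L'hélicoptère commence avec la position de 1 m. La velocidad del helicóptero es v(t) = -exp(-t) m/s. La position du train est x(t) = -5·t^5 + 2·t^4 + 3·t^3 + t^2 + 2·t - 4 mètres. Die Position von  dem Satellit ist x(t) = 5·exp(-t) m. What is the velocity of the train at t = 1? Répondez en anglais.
To solve this, we need to take 1 derivative of our position equation x(t) = -5·t^5 + 2·t^4 + 3·t^3 + t^2 + 2·t - 4. Differentiating position, we get velocity: v(t) = -25·t^4 + 8·t^3 + 9·t^2 + 2·t + 2. Using v(t) = -25·t^4 + 8·t^3 + 9·t^2 + 2·t + 2 and substituting t = 1, we find v = -4.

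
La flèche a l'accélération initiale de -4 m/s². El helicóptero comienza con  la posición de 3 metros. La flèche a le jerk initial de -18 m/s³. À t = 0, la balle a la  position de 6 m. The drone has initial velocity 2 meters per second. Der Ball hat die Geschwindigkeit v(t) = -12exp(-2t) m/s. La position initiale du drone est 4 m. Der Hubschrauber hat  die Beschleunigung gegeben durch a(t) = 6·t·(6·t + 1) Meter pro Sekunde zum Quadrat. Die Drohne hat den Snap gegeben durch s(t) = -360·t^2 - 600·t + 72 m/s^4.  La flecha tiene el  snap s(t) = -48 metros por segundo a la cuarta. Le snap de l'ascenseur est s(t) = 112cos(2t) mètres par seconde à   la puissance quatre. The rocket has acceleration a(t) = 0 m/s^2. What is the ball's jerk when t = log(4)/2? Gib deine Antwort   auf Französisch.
Nous devons dériver notre équation de la vitesse v(t) = -12·exp(-2·t) 2 fois. En prenant d/dt de v(t), nous trouvons a(t) = 24·exp(-2·t). En dérivant l'accélération, nous obtenons le jerk: j(t) = -48·exp(-2·t). Nous avons le jerk j(t) = -48·exp(-2·t). En substituant t = log(4)/2: j(log(4)/2) = -12.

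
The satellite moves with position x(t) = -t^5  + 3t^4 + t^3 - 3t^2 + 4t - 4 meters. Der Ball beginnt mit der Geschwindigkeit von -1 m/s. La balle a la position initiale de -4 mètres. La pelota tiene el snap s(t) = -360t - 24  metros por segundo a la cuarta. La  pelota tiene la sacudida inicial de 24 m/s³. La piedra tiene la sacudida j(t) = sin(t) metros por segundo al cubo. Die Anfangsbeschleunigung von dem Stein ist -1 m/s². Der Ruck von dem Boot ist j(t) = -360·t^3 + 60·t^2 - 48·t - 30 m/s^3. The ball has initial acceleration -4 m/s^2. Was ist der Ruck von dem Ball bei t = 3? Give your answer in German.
Wir müssen unsere Gleichung für den Snap s(t) = -360·t - 24 1-mal integrieren. Durch Integration von dem Snap und Verwendung der Anfangsbedingung j(0) = 24, erhalten wir j(t) = -180·t^2 - 24·t + 24. Aus der Gleichung für den Ruck j(t) = -180·t^2 - 24·t + 24, setzen wir t = 3 ein und erhalten j = -1668.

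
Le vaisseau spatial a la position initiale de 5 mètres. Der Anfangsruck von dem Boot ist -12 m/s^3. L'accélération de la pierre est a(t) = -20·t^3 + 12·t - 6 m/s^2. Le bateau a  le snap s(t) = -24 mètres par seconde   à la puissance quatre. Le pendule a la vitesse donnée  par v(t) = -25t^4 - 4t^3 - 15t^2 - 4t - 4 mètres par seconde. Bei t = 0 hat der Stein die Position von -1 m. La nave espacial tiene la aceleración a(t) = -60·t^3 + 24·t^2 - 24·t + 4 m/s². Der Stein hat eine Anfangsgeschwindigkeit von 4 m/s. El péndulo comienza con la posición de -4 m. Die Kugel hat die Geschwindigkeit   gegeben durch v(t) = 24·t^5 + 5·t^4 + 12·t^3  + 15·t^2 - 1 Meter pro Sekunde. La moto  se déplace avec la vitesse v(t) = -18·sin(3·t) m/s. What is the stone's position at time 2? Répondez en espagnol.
Debemos encontrar la antiderivada de nuestra ecuación de la aceleración a(t) = -20·t^3 + 12·t - 6 2 veces. La integral de la aceleración, con v(0) = 4, da la velocidad: v(t) = -5·t^4 + 6·t^2 - 6·t + 4. Tomando ∫v(t)dt y aplicando x(0) = -1, encontramos x(t) = -t^5 + 2·t^3 - 3·t^2 + 4·t - 1. Tenemos la posición x(t) = -t^5 + 2·t^3 - 3·t^2 + 4·t - 1. Sustituyendo t = 2: x(2) = -21.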